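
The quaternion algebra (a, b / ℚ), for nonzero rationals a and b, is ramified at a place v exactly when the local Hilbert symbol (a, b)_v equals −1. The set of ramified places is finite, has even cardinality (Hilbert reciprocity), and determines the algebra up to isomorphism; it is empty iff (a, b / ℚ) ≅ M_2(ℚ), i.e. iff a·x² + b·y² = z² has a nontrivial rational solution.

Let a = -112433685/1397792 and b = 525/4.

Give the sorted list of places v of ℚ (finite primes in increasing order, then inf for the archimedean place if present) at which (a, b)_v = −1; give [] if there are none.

[2, 13]

Mod squares: a ≡ -2730, b ≡ 21. Check v ∈ {∞, 2, 3, 5, 7, 11, 13, 19, 41}.
v=5: a=5^1·(≡4), b=5^2·(≡4) mod 5; (4|5)=+1, (4|5)=+1; (−1)^{1·2·2}·(+1)^2·(+1)^1 = +1.
v=41: a=41^2·(≡28), b=41^0·(≡39) mod 41; (28|41)=-1, (39|41)=+1; (−1)^{2·0·20}·(-1)^0·(+1)^2 = +1.
v=2: v_2(a)=-5, v_2(b)=-2; units ≡ 3, 5 (mod 8); ε·ε+αω+βω = 1·0+-5·1+-2·1 ≡ 1  ⇒  (a,b)_2 = -1.
v=19: a=19^-2·(≡16), b=19^0·(≡3) mod 19; (16|19)=+1, (3|19)=-1; (−1)^{-2·0·9}·(+1)^0·(-1)^-2 = +1.
v=∞: -2730 < 0 and 21 > 0  ⇒  (a,b)_∞ = +1.
v=3: a=3^1·(≡2), b=3^1·(≡1) mod 3; (2|3)=-1, (1|3)=+1; (−1)^{1·1·1}·(-1)^1·(+1)^1 = +1.
v=11: a=11^-2·(≡5), b=11^0·(≡2) mod 11; (5|11)=+1, (2|11)=-1; (−1)^{-2·0·5}·(+1)^0·(-1)^-2 = +1.
v=13: a=13^1·(≡2), b=13^0·(≡11) mod 13; (2|13)=-1, (11|13)=-1; (−1)^{1·0·6}·(-1)^0·(-1)^1 = -1.
v=7: a=7^3·(≡2), b=7^1·(≡3) mod 7; (2|7)=+1, (3|7)=-1; (−1)^{3·1·3}·(+1)^1·(-1)^3 = +1.
(-2730, 21 / ℚ) ramifies at {2, 13}: a division algebra.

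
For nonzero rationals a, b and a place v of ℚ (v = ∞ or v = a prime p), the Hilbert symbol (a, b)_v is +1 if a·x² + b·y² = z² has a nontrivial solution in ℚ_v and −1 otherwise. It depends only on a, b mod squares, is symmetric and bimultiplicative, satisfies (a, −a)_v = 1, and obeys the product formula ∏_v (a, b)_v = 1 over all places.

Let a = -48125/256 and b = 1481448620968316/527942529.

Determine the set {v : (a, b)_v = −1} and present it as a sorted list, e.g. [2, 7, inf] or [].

[2, 7, 11, 19]

Mod squares: a ≡ -77, b ≡ 4199. Check v ∈ {∞, 2, 3, 5, 7, 11, 13, 17, 19, 23, 29, 37}.
v=3: a=3^0·(≡1), b=3^-6·(≡2) mod 3; (1|3)=+1, (2|3)=-1; (−1)^{0·-6·1}·(+1)^-6·(-1)^0 = +1.
v=29: a=29^0·(≡26), b=29^2·(≡6) mod 29; (26|29)=-1, (6|29)=+1; (−1)^{0·2·14}·(-1)^2·(+1)^0 = +1.
v=7: a=7^1·(≡5), b=7^4·(≡5) mod 7; (5|7)=-1, (5|7)=-1; (−1)^{1·4·3}·(-1)^4·(-1)^1 = -1.
v=11: a=11^1·(≡1), b=11^2·(≡2) mod 11; (1|11)=+1, (2|11)=-1; (−1)^{1·2·5}·(+1)^2·(-1)^1 = -1.
v=23: a=23^0·(≡20), b=23^-2·(≡6) mod 23; (20|23)=-1, (6|23)=+1; (−1)^{0·-2·11}·(-1)^-2·(+1)^0 = +1.
v=19: a=19^0·(≡15), b=19^3·(≡10) mod 19; (15|19)=-1, (10|19)=-1; (−1)^{0·3·9}·(-1)^3·(-1)^0 = -1.
v=5: a=5^4·(≡3), b=5^0·(≡4) mod 5; (3|5)=-1, (4|5)=+1; (−1)^{4·0·2}·(-1)^0·(+1)^4 = +1.
v=13: a=13^0·(≡3), b=13^1·(≡8) mod 13; (3|13)=+1, (8|13)=-1; (−1)^{0·1·6}·(+1)^1·(-1)^0 = +1.
v=∞: -77 < 0 and 4199 > 0  ⇒  (a,b)_∞ = +1.
v=37: a=37^0·(≡33), b=37^-2·(≡20) mod 37; (33|37)=+1, (20|37)=-1; (−1)^{0·-2·18}·(+1)^-2·(-1)^0 = +1.
v=17: a=17^0·(≡2), b=17^1·(≡16) mod 17; (2|17)=+1, (16|17)=+1; (−1)^{0·1·8}·(+1)^1·(+1)^0 = +1.
v=2: v_2(a)=-8, v_2(b)=2; units ≡ 3, 7 (mod 8); ε·ε+αω+βω = 1·1+-8·0+2·1 ≡ 1  ⇒  (a,b)_2 = -1.
Ram(-77, 4199) = {2, 7, 11, 19}; no ℚ_2-point on the conic.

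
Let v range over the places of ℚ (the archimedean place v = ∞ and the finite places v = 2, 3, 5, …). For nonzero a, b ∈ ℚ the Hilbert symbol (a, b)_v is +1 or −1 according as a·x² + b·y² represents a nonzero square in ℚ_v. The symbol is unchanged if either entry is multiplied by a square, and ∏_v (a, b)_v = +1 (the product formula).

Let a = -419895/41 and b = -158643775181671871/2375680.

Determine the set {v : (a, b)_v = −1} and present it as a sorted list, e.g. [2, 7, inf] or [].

[29, 31, 41, inf]

(a, b) ≡ (-1912855, -17255) mod (ℚ^×)²; places V = {2, 3, 5, 7, 13, 17, 29, 31, 41, 43, ∞}.
(a,b)_17: α=0, u≡8; β=1, v≡7 (mod 17); (8|17)=+1, (7|17)=-1; sign (−1)^0·+1^1·-1^0 = +1.
(a,b)_2: α=0, β=-14; u≡1, v≡1 (mod 8); ε(u)ε(v)=0·0, αω(v)=0·0, βω(u)=-14·0; sum ≡ 0  ⇒  +1.
(a,b)_31: α=1, u≡25; β=2, v≡30 (mod 31); (25|31)=+1, (30|31)=-1; sign (−1)^0·+1^2·-1^1 = -1.
(a,b)_43: α=1, u≡2; β=4, v≡41 (mod 43); (2|43)=-1, (41|43)=+1; sign (−1)^0·-1^4·+1^1 = +1.
(a,b)_29: α=0, u≡19; β=-1, v≡19 (mod 29); (19|29)=-1, (19|29)=-1; sign (−1)^0·-1^-1·-1^0 = -1.
(a,b)_∞: sgn(-1912855)=−, sgn(-17255)=−, so -1.
(a,b)_5: α=1, u≡1; β=-1, v≡4 (mod 5); (1|5)=+1, (4|5)=+1; sign (−1)^0·+1^-1·+1^1 = +1.
(a,b)_41: α=-1, u≡27; β=0, v≡15 (mod 41); (27|41)=-1, (15|41)=-1; sign (−1)^0·-1^0·-1^-1 = -1.
(a,b)_7: α=1, u≡2; β=5, v≡6 (mod 7); (2|7)=+1, (6|7)=-1; sign (−1)^1·+1^5·-1^1 = +1.
(a,b)_13: α=0, u≡9; β=2, v≡4 (mod 13); (9|13)=+1, (4|13)=+1; sign (−1)^0·+1^2·+1^0 = +1.
(a,b)_3: α=2, u≡2; β=0, v≡1 (mod 3); (2|3)=-1, (1|3)=+1; sign (−1)^0·-1^0·+1^2 = +1.
(-1912855, -17255 / ℚ) ramifies at {29, 31, 41, ∞}: a division algebra.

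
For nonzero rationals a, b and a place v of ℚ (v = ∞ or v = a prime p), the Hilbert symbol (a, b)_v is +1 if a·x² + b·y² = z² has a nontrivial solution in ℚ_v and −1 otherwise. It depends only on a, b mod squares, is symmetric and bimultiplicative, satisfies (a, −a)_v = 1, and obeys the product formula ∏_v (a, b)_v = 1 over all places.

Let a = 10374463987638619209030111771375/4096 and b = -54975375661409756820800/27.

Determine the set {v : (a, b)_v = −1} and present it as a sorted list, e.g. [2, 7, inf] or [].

(a, b) ≡ (346191495, -159) mod (ℚ^×)²; places V = {2, 3, 5, 13, 19, 41, 43, 53, ∞}.
(a,b)_2: α=-12, β=6; u≡7, v≡1 (mod 8); ε(u)ε(v)=1·0, αω(v)=-12·0, βω(u)=6·0; sum ≡ 0  ⇒  +1.
(a,b)_43: α=9, u≡26; β=6, v≡35 (mod 43); (26|43)=-1, (35|43)=+1; sign (−1)^0·-1^6·+1^9 = +1.
(a,b)_3: α=1, u≡2; β=-3, v≡1 (mod 3); (2|3)=-1, (1|3)=+1; sign (−1)^1·-1^-3·+1^1 = +1.
(a,b)_∞: sgn(346191495)=+, sgn(-159)=−, so +1.
(a,b)_19: α=3, u≡7; β=2, v≡14 (mod 19); (7|19)=+1, (14|19)=-1; sign (−1)^0·+1^2·-1^3 = -1.
(a,b)_5: α=3, u≡1; β=2, v≡4 (mod 5); (1|5)=+1, (4|5)=+1; sign (−1)^0·+1^2·+1^3 = +1.
(a,b)_13: α=3, u≡11; β=2, v≡12 (mod 13); (11|13)=-1, (12|13)=+1; sign (−1)^0·-1^2·+1^3 = +1.
(a,b)_41: α=3, u≡9; β=2, v≡8 (mod 41); (9|41)=+1, (8|41)=+1; sign (−1)^0·+1^2·+1^3 = +1.
(a,b)_53: α=1, u≡38; β=1, v≡8 (mod 53); (38|53)=+1, (8|53)=-1; sign (−1)^0·+1^1·-1^1 = -1.
Ram(346191495, -159) = {19, 53}; no ℚ_19-point on the conic.

[19, 53]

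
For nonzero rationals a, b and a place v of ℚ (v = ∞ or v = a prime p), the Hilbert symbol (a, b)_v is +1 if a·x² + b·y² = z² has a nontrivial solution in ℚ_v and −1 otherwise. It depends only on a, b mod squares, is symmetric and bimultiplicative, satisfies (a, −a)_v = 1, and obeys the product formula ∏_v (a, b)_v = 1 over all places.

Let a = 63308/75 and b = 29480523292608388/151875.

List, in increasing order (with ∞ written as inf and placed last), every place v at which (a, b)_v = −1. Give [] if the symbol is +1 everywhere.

Mod squares: a ≡ 969, b ≡ 10659. Check v ∈ {∞, 2, 3, 5, 7, 11, 13, 17, 19}.
v=11: a=11^0·(≡4), b=11^1·(≡9) mod 11; (4|11)=+1, (9|11)=+1; (−1)^{0·1·5}·(+1)^1·(+1)^0 = +1.
v=13: a=13^0·(≡5), b=13^2·(≡3) mod 13; (5|13)=-1, (3|13)=+1; (−1)^{0·2·6}·(-1)^2·(+1)^0 = +1.
v=17: a=17^1·(≡5), b=17^3·(≡2) mod 17; (5|17)=-1, (2|17)=+1; (−1)^{1·3·8}·(-1)^3·(+1)^1 = -1.
v=5: a=5^-2·(≡1), b=5^-4·(≡1) mod 5; (1|5)=+1, (1|5)=+1; (−1)^{-2·-4·2}·(+1)^-4·(+1)^-2 = +1.
v=2: v_2(a)=2, v_2(b)=2; units ≡ 1, 3 (mod 8); ε·ε+αω+βω = 0·1+2·1+2·0 ≡ 0  ⇒  (a,b)_2 = +1.
v=∞: 969 > 0 and 10659 > 0  ⇒  (a,b)_∞ = +1.
v=7: a=7^2·(≡5), b=7^6·(≡3) mod 7; (5|7)=-1, (3|7)=-1; (−1)^{2·6·3}·(-1)^6·(-1)^2 = +1.
v=3: a=3^-1·(≡2), b=3^-5·(≡1) mod 3; (2|3)=-1, (1|3)=+1; (−1)^{-1·-5·1}·(-1)^-5·(+1)^-1 = +1.
v=19: a=19^1·(≡12), b=19^3·(≡12) mod 19; (12|19)=-1, (12|19)=-1; (−1)^{1·3·9}·(-1)^3·(-1)^1 = -1.
|Ram(969, 10659)| = 2, even; anisotropic at {17, 19}.

[17, 19]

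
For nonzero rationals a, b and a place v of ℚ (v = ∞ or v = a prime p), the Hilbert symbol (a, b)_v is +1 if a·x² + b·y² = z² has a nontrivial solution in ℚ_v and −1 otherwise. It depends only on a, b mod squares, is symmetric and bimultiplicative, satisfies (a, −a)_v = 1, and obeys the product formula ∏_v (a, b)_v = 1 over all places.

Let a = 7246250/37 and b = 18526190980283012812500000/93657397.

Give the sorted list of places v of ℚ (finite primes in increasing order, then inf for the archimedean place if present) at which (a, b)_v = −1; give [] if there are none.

[2, 37]

(a, b) ≡ (428978, 5576714) mod (ℚ^×)²; places V = {2, 3, 5, 11, 13, 17, 31, 37, 43, ∞}.
(a,b)_2: α=1, β=5; u≡1, v≡5 (mod 8); ε(u)ε(v)=0·0, αω(v)=1·1, βω(u)=5·0; sum ≡ 1  ⇒  -1.
(a,b)_17: α=1, u≡3; β=5, v≡14 (mod 17); (3|17)=-1, (14|17)=-1; sign (−1)^0·-1^5·-1^1 = +1.
(a,b)_5: α=4, u≡2; β=10, v≡1 (mod 5); (2|5)=-1, (1|5)=+1; sign (−1)^0·-1^10·+1^4 = +1.
(a,b)_3: α=0, u≡2; β=4, v≡2 (mod 3); (2|3)=-1, (2|3)=-1; sign (−1)^0·-1^4·-1^0 = +1.
(a,b)_37: α=-1, u≡22; β=-3, v≡9 (mod 37); (22|37)=-1, (9|37)=+1; sign (−1)^0·-1^-3·+1^-1 = -1.
(a,b)_13: α=0, u≡1; β=1, v≡1 (mod 13); (1|13)=+1, (1|13)=+1; sign (−1)^0·+1^1·+1^0 = +1.
(a,b)_11: α=1, u≡1; β=3, v≡10 (mod 11); (1|11)=+1, (10|11)=-1; sign (−1)^1·+1^3·-1^1 = +1.
(a,b)_∞: sgn(428978)=+, sgn(5576714)=+, so +1.
(a,b)_43: α=0, u≡4; β=-2, v≡15 (mod 43); (4|43)=+1, (15|43)=+1; sign (−1)^0·+1^-2·+1^0 = +1.
(a,b)_31: α=1, u≡12; β=3, v≡18 (mod 31); (12|31)=-1, (18|31)=+1; sign (−1)^1·-1^3·+1^1 = +1.
|Ram(428978, 5576714)| = 2, even; anisotropic at {2, 37}.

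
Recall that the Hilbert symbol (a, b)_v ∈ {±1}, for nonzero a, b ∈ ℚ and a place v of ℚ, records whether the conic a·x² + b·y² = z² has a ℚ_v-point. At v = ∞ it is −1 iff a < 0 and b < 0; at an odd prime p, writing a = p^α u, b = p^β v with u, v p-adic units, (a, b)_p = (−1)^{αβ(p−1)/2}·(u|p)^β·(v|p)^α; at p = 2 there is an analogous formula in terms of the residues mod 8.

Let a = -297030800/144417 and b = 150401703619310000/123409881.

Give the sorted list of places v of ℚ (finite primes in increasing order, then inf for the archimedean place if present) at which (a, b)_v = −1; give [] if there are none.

[2, 3, 13, 17]

Mod squares: a ≡ -4641, b ≡ 11. Check v ∈ {∞, 2, 3, 5, 7, 11, 13, 17, 19, 23, 37}.
v=11: a=11^2·(≡9), b=11^3·(≡9) mod 11; (9|11)=+1, (9|11)=+1; (−1)^{2·3·5}·(+1)^3·(+1)^2 = +1.
v=23: a=23^-2·(≡20), b=23^-4·(≡19) mod 23; (20|23)=-1, (19|23)=-1; (−1)^{-2·-4·11}·(-1)^-4·(-1)^-2 = +1.
v=5: a=5^2·(≡4), b=5^4·(≡1) mod 5; (4|5)=+1, (1|5)=+1; (−1)^{2·4·2}·(+1)^4·(+1)^2 = +1.
v=∞: -4641 < 0 and 11 > 0  ⇒  (a,b)_∞ = +1.
v=7: a=7^-1·(≡2), b=7^-2·(≡1) mod 7; (2|7)=+1, (1|7)=+1; (−1)^{-1·-2·3}·(+1)^-2·(+1)^-1 = +1.
v=13: a=13^-1·(≡11), b=13^4·(≡5) mod 13; (11|13)=-1, (5|13)=-1; (−1)^{-1·4·6}·(-1)^4·(-1)^-1 = -1.
v=19: a=19^2·(≡12), b=19^0·(≡9) mod 19; (12|19)=-1, (9|19)=+1; (−1)^{2·0·9}·(-1)^0·(+1)^2 = +1.
v=3: a=3^-1·(≡1), b=3^-2·(≡2) mod 3; (1|3)=+1, (2|3)=-1; (−1)^{-1·-2·1}·(+1)^-2·(-1)^-1 = -1.
v=2: v_2(a)=4, v_2(b)=4; units ≡ 7, 3 (mod 8); ε·ε+αω+βω = 1·1+4·1+4·0 ≡ 1  ⇒  (a,b)_2 = -1.
v=37: a=37^0·(≡28), b=37^2·(≡7) mod 37; (28|37)=+1, (7|37)=+1; (−1)^{0·2·18}·(+1)^2·(+1)^0 = +1.
v=17: a=17^1·(≡15), b=17^2·(≡6) mod 17; (15|17)=+1, (6|17)=-1; (−1)^{1·2·8}·(+1)^2·(-1)^1 = -1.
|Ram(-4641, 11)| = 4, even; anisotropic at {2, 3, 13, 17}.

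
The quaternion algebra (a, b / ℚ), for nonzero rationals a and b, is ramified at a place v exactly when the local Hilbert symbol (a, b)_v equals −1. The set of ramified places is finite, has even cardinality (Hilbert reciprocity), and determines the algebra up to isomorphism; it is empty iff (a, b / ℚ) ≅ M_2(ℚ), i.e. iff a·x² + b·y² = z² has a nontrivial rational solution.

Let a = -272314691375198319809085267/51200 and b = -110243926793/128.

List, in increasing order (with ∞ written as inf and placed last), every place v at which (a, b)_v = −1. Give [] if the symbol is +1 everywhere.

(a, b) ≡ (-41366, -37188034) mod (ℚ^×)²; places V = {2, 3, 5, 7, 11, 13, 17, 29, 31, 37, 43, ∞}.
(a,b)_29: α=2, u≡26; β=1, v≡16 (mod 29); (26|29)=-1, (16|29)=+1; sign (−1)^0·-1^1·+1^2 = -1.
(a,b)_3: α=2, u≡1; β=0, v≡2 (mod 3); (1|3)=+1, (2|3)=-1; sign (−1)^0·+1^0·-1^2 = +1.
(a,b)_2: α=-11, β=-7; u≡5, v≡7 (mod 8); ε(u)ε(v)=0·1, αω(v)=-11·0, βω(u)=-7·1; sum ≡ 1  ⇒  -1.
(a,b)_43: α=3, u≡12; β=1, v≡31 (mod 43); (12|43)=-1, (31|43)=+1; sign (−1)^1·-1^1·+1^3 = +1.
(a,b)_17: α=2, u≡10; β=0, v≡11 (mod 17); (10|17)=-1, (11|17)=-1; sign (−1)^0·-1^0·-1^2 = +1.
(a,b)_5: α=-2, u≡1; β=0, v≡4 (mod 5); (1|5)=+1, (4|5)=+1; sign (−1)^0·+1^0·+1^-2 = +1.
(a,b)_∞: sgn(-41366)=−, sgn(-37188034)=−, so -1.
(a,b)_13: α=3, u≡10; β=1, v≡5 (mod 13); (10|13)=+1, (5|13)=-1; sign (−1)^0·+1^1·-1^3 = -1.
(a,b)_11: α=4, u≡1; β=2, v≡8 (mod 11); (1|11)=+1, (8|11)=-1; sign (−1)^0·+1^2·-1^4 = +1.
(a,b)_7: α=0, u≡2; β=2, v≡6 (mod 7); (2|7)=+1, (6|7)=-1; sign (−1)^0·+1^2·-1^0 = +1.
(a,b)_37: α=3, u≡14; β=1, v≡5 (mod 37); (14|37)=-1, (5|37)=-1; sign (−1)^0·-1^1·-1^3 = +1.
(a,b)_31: α=2, u≡9; β=1, v≡24 (mod 31); (9|31)=+1, (24|31)=-1; sign (−1)^0·+1^1·-1^2 = +1.
|Ram(-41366, -37188034)| = 4, even; anisotropic at {2, 13, 29, ∞}.

[2, 13, 29, inf]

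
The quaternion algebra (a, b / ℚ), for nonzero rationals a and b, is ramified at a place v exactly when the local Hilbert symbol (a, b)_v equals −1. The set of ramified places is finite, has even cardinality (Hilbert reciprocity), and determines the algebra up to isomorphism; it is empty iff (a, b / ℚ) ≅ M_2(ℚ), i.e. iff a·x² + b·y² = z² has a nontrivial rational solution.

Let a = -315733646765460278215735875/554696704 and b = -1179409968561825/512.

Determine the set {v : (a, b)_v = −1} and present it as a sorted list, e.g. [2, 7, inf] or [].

[2, 3, 13, inf]

Mod squares: a ≡ -19635, b ≡ -546. Check v ∈ {∞, 2, 3, 5, 7, 11, 13, 17, 19, 23}.
v=19: a=19^6·(≡4), b=19^2·(≡1) mod 19; (4|19)=+1, (1|19)=+1; (−1)^{6·2·9}·(+1)^2·(+1)^6 = +1.
v=23: a=23^-2·(≡11), b=23^0·(≡1) mod 23; (11|23)=-1, (1|23)=+1; (−1)^{-2·0·11}·(-1)^0·(+1)^-2 = +1.
v=17: a=17^3·(≡9), b=17^2·(≡8) mod 17; (9|17)=+1, (8|17)=+1; (−1)^{3·2·8}·(+1)^2·(+1)^3 = +1.
v=3: a=3^5·(≡1), b=3^5·(≡1) mod 3; (1|3)=+1, (1|3)=+1; (−1)^{5·5·1}·(+1)^5·(+1)^5 = -1.
v=13: a=13^6·(≡5), b=13^3·(≡4) mod 13; (5|13)=-1, (4|13)=+1; (−1)^{6·3·6}·(-1)^3·(+1)^6 = -1.
v=11: a=11^3·(≡10), b=11^2·(≡3) mod 11; (10|11)=-1, (3|11)=+1; (−1)^{3·2·5}·(-1)^2·(+1)^3 = +1.
v=2: v_2(a)=-20, v_2(b)=-9; units ≡ 5, 7 (mod 8); ε·ε+αω+βω = 0·1+-20·0+-9·1 ≡ 1  ⇒  (a,b)_2 = -1.
v=5: a=5^3·(≡2), b=5^2·(≡1) mod 5; (2|5)=-1, (1|5)=+1; (−1)^{3·2·2}·(-1)^2·(+1)^3 = +1.
v=∞: -19635 < 0 and -546 < 0  ⇒  (a,b)_∞ = -1.
v=7: a=7^1·(≡1), b=7^1·(≡5) mod 7; (1|7)=+1, (5|7)=-1; (−1)^{1·1·3}·(+1)^1·(-1)^1 = +1.
|Ram(-19635, -546)| = 4, even; anisotropic at {2, 3, 13, ∞}.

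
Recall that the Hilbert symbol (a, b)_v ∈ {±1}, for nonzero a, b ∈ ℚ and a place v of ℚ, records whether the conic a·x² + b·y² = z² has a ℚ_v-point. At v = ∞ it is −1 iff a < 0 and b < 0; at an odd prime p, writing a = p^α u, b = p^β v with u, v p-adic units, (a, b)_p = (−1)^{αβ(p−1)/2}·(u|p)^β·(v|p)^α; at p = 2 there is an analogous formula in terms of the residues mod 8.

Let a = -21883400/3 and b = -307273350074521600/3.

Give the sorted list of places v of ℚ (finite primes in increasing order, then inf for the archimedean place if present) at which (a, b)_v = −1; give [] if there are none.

[2, 7, 29, inf]

(a, b) ≡ (-13398, -1218) mod (ℚ^×)²; places V = {2, 3, 5, 7, 11, 29, ∞}.
(a,b)_7: α=3, u≡4; β=5, v≡2 (mod 7); (4|7)=+1, (2|7)=+1; sign (−1)^1·+1^5·+1^3 = -1.
(a,b)_5: α=2, u≡3; β=2, v≡2 (mod 5); (3|5)=-1, (2|5)=-1; sign (−1)^0·-1^2·-1^2 = +1.
(a,b)_2: α=3, β=11; u≡5, v≡7 (mod 8); ε(u)ε(v)=0·1, αω(v)=3·0, βω(u)=11·1; sum ≡ 1  ⇒  -1.
(a,b)_∞: sgn(-13398)=−, sgn(-1218)=−, so -1.
(a,b)_11: α=1, u≡9; β=4, v≡4 (mod 11); (9|11)=+1, (4|11)=+1; sign (−1)^0·+1^4·+1^1 = +1.
(a,b)_3: α=-1, u≡1; β=-1, v≡2 (mod 3); (1|3)=+1, (2|3)=-1; sign (−1)^1·+1^-1·-1^-1 = +1.
(a,b)_29: α=1, u≡3; β=3, v≡1 (mod 29); (3|29)=-1, (1|29)=+1; sign (−1)^0·-1^3·+1^1 = -1.
(-13398, -1218 / ℚ) ramifies at {2, 7, 29, ∞}: a division algebra.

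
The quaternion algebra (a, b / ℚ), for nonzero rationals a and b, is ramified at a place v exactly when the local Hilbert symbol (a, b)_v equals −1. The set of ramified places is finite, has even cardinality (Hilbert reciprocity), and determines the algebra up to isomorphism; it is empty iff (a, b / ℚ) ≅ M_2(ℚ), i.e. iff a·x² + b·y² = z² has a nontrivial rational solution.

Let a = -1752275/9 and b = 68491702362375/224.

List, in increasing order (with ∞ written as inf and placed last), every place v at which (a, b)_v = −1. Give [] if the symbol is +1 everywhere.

(a, b) ≡ (-70091, 1364930) mod (ℚ^×)²; places V = {2, 3, 5, 7, 17, 19, 31, 37, ∞}.
(a,b)_7: α=1, u≡1; β=-1, v≡3 (mod 7); (1|7)=+1, (3|7)=-1; sign (−1)^1·+1^-1·-1^1 = +1.
(a,b)_3: α=-2, u≡1; β=4, v≡2 (mod 3); (1|3)=+1, (2|3)=-1; sign (−1)^0·+1^4·-1^-2 = +1.
(a,b)_19: α=1, u≡17; β=2, v≡18 (mod 19); (17|19)=+1, (18|19)=-1; sign (−1)^0·+1^2·-1^1 = -1.
(a,b)_5: α=2, u≡1; β=3, v≡1 (mod 5); (1|5)=+1, (1|5)=+1; sign (−1)^0·+1^3·+1^2 = +1.
(a,b)_2: α=0, β=-5; u≡5, v≡1 (mod 8); ε(u)ε(v)=0·0, αω(v)=0·0, βω(u)=-5·1; sum ≡ 1  ⇒  -1.
(a,b)_37: α=0, u≡5; β=1, v≡10 (mod 37); (5|37)=-1, (10|37)=+1; sign (−1)^0·-1^1·+1^0 = -1.
(a,b)_∞: sgn(-70091)=−, sgn(1364930)=+, so +1.
(a,b)_17: α=1, u≡9; β=1, v≡8 (mod 17); (9|17)=+1, (8|17)=+1; sign (−1)^0·+1^1·+1^1 = +1.
(a,b)_31: α=1, u≡9; β=3, v≡28 (mod 31); (9|31)=+1, (28|31)=+1; sign (−1)^1·+1^3·+1^1 = -1.
(-70091, 1364930 / ℚ) ramifies at {2, 19, 31, 37}: a division algebra.

[2, 19, 31, 37]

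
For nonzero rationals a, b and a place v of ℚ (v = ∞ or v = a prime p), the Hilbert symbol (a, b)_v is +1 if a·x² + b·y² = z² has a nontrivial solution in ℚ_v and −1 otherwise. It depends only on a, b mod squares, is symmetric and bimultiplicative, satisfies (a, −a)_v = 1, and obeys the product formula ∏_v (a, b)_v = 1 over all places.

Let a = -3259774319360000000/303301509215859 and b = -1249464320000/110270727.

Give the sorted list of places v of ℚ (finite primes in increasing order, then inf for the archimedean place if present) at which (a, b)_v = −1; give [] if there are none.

(a, b) ≡ (-13585, -14) mod (ℚ^×)²; places V = {2, 3, 5, 7, 11, 13, 19, ∞}.
(a,b)_∞: sgn(-13585)=−, sgn(-14)=−, so -1.
(a,b)_2: α=14, β=15; u≡7, v≡1 (mod 8); ε(u)ε(v)=1·0, αω(v)=14·0, βω(u)=15·0; sum ≡ 0  ⇒  +1.
(a,b)_3: α=-14, u≡2; β=-8, v≡1 (mod 3); (2|3)=-1, (1|3)=+1; sign (−1)^0·-1^-8·+1^-14 = +1.
(a,b)_7: α=-8, u≡1; β=-5, v≡3 (mod 7); (1|7)=+1, (3|7)=-1; sign (−1)^0·+1^-5·-1^-8 = +1.
(a,b)_5: α=7, u≡3; β=4, v≡4 (mod 5); (3|5)=-1, (4|5)=+1; sign (−1)^0·-1^4·+1^7 = +1.
(a,b)_13: α=5, u≡11; β=2, v≡3 (mod 13); (11|13)=-1, (3|13)=+1; sign (−1)^0·-1^2·+1^5 = +1.
(a,b)_11: α=-1, u≡8; β=0, v≡10 (mod 11); (8|11)=-1, (10|11)=-1; sign (−1)^0·-1^0·-1^-1 = -1.
(a,b)_19: α=3, u≡9; β=2, v≡1 (mod 19); (9|19)=+1, (1|19)=+1; sign (−1)^0·+1^2·+1^3 = +1.
|Ram(-13585, -14)| = 2, even; anisotropic at {11, ∞}.

[11, inf]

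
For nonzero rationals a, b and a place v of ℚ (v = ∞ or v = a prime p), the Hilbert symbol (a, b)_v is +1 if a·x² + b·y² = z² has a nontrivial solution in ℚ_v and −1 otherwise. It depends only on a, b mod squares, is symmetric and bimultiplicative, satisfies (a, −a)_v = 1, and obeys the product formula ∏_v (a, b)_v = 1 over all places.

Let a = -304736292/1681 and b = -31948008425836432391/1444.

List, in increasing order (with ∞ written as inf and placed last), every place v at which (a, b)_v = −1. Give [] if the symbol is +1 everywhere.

(a, b) ≡ (-172753, -1113959) mod (ℚ^×)²; places V = {2, 3, 7, 11, 17, 19, 23, 29, 31, 37, 41, ∞}.
(a,b)_37: α=1, u≡33; β=3, v≡16 (mod 37); (33|37)=+1, (16|37)=+1; sign (−1)^0·+1^3·+1^1 = +1.
(a,b)_3: α=2, u≡2; β=0, v≡1 (mod 3); (2|3)=-1, (1|3)=+1; sign (−1)^0·-1^0·+1^2 = +1.
(a,b)_29: α=1, u≡27; β=2, v≡12 (mod 29); (27|29)=-1, (12|29)=-1; sign (−1)^0·-1^2·-1^1 = -1.
(a,b)_∞: sgn(-172753)=−, sgn(-1113959)=−, so -1.
(a,b)_31: α=0, u≡9; β=2, v≡17 (mod 31); (9|31)=+1, (17|31)=-1; sign (−1)^0·+1^2·-1^0 = +1.
(a,b)_19: α=0, u≡8; β=-2, v≡1 (mod 19); (8|19)=-1, (1|19)=+1; sign (−1)^0·-1^-2·+1^0 = +1.
(a,b)_11: α=0, u≡7; β=1, v≡6 (mod 11); (7|11)=-1, (6|11)=-1; sign (−1)^0·-1^1·-1^0 = -1.
(a,b)_2: α=2, β=-2; u≡7, v≡1 (mod 8); ε(u)ε(v)=1·0, αω(v)=2·0, βω(u)=-2·0; sum ≡ 0  ⇒  +1.
(a,b)_23: α=1, u≡11; β=3, v≡17 (mod 23); (11|23)=-1, (17|23)=-1; sign (−1)^1·-1^3·-1^1 = -1.
(a,b)_41: α=-2, u≡21; β=0, v≡26 (mod 41); (21|41)=+1, (26|41)=-1; sign (−1)^0·+1^0·-1^-2 = +1.
(a,b)_7: α=3, u≡3; β=3, v≡2 (mod 7); (3|7)=-1, (2|7)=+1; sign (−1)^1·-1^3·+1^3 = +1.
(a,b)_17: α=0, u≡2; β=1, v≡13 (mod 17); (2|17)=+1, (13|17)=+1; sign (−1)^0·+1^1·+1^0 = +1.
(-172753, -1113959 / ℚ) ramifies at {11, 23, 29, ∞}: a division algebra.

[11, 23, 29, inf]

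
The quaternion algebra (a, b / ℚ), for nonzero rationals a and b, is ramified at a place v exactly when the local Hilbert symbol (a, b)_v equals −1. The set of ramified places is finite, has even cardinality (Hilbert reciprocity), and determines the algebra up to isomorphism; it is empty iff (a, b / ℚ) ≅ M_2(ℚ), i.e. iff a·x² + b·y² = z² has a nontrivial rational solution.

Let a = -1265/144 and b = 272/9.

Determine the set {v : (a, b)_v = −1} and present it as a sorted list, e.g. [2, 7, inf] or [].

Mod squares: a ≡ -1265, b ≡ 17. Check v ∈ {∞, 2, 3, 5, 11, 17, 23}.
v=3: a=3^-2·(≡1), b=3^-2·(≡2) mod 3; (1|3)=+1, (2|3)=-1; (−1)^{-2·-2·1}·(+1)^-2·(-1)^-2 = +1.
v=23: a=23^1·(≡10), b=23^0·(≡20) mod 23; (10|23)=-1, (20|23)=-1; (−1)^{1·0·11}·(-1)^0·(-1)^1 = -1.
v=5: a=5^1·(≡3), b=5^0·(≡3) mod 5; (3|5)=-1, (3|5)=-1; (−1)^{1·0·2}·(-1)^0·(-1)^1 = -1.
v=2: v_2(a)=-4, v_2(b)=4; units ≡ 7, 1 (mod 8); ε·ε+αω+βω = 1·0+-4·0+4·0 ≡ 0  ⇒  (a,b)_2 = +1.
v=11: a=11^1·(≡6), b=11^0·(≡7) mod 11; (6|11)=-1, (7|11)=-1; (−1)^{1·0·5}·(-1)^0·(-1)^1 = -1.
v=17: a=17^0·(≡14), b=17^1·(≡15) mod 17; (14|17)=-1, (15|17)=+1; (−1)^{0·1·8}·(-1)^1·(+1)^0 = -1.
v=∞: -1265 < 0 and 17 > 0  ⇒  (a,b)_∞ = +1.
(-1265, 17 / ℚ) ramifies at {5, 11, 17, 23}: a division algebra.

[5, 11, 17, 23]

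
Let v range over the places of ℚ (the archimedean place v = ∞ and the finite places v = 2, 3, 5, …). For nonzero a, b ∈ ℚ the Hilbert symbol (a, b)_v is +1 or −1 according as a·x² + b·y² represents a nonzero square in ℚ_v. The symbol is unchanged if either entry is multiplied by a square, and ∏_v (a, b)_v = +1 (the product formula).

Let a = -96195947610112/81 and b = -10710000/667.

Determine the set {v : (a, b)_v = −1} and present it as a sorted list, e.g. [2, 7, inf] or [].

[2, inf]

Mod squares: a ≡ -493, b ≡ -79373. Check v ∈ {∞, 2, 3, 5, 7, 17, 23, 29}.
v=23: a=23^0·(≡1), b=23^-1·(≡7) mod 23; (1|23)=+1, (7|23)=-1; (−1)^{0·-1·11}·(+1)^-1·(-1)^0 = +1.
v=29: a=29^3·(≡18), b=29^-1·(≡21) mod 29; (18|29)=-1, (21|29)=-1; (−1)^{3·-1·14}·(-1)^-1·(-1)^3 = +1.
v=∞: -493 < 0 and -79373 < 0  ⇒  (a,b)_∞ = -1.
v=17: a=17^3·(≡5), b=17^1·(≡5) mod 17; (5|17)=-1, (5|17)=-1; (−1)^{3·1·8}·(-1)^1·(-1)^3 = +1.
v=5: a=5^0·(≡3), b=5^4·(≡2) mod 5; (3|5)=-1, (2|5)=-1; (−1)^{0·4·2}·(-1)^4·(-1)^0 = +1.
v=3: a=3^-4·(≡2), b=3^2·(≡1) mod 3; (2|3)=-1, (1|3)=+1; (−1)^{-4·2·1}·(-1)^2·(+1)^-4 = +1.
v=2: v_2(a)=14, v_2(b)=4; units ≡ 3, 3 (mod 8); ε·ε+αω+βω = 1·1+14·1+4·1 ≡ 1  ⇒  (a,b)_2 = -1.
v=7: a=7^2·(≡1), b=7^1·(≡2) mod 7; (1|7)=+1, (2|7)=+1; (−1)^{2·1·3}·(+1)^1·(+1)^2 = +1.
(-493, -79373 / ℚ) ramifies at {2, ∞}: a division algebra.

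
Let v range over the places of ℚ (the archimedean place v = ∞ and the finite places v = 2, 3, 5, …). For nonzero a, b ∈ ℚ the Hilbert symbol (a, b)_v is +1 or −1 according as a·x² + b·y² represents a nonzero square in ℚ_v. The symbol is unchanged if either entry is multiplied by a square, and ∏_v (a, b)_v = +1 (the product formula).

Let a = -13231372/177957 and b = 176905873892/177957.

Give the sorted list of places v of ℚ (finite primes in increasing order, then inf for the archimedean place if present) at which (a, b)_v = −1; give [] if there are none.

Mod squares: a ≡ -2431, b ≡ 1893749. Check v ∈ {∞, 2, 3, 7, 11, 13, 17, 19, 29, 41}.
v=41: a=41^0·(≡28), b=41^1·(≡18) mod 41; (28|41)=-1, (18|41)=+1; (−1)^{0·1·20}·(-1)^1·(+1)^0 = -1.
v=29: a=29^0·(≡4), b=29^2·(≡24) mod 29; (4|29)=+1, (24|29)=+1; (−1)^{0·2·14}·(+1)^2·(+1)^0 = +1.
v=19: a=19^2·(≡6), b=19^3·(≡16) mod 19; (6|19)=+1, (16|19)=+1; (−1)^{2·3·9}·(+1)^3·(+1)^2 = +1.
v=2: v_2(a)=2, v_2(b)=2; units ≡ 1, 5 (mod 8); ε·ε+αω+βω = 0·0+2·1+2·0 ≡ 0  ⇒  (a,b)_2 = +1.
v=17: a=17^1·(≡12), b=17^1·(≡9) mod 17; (12|17)=-1, (9|17)=+1; (−1)^{1·1·8}·(-1)^1·(+1)^1 = -1.
v=13: a=13^-3·(≡5), b=13^-3·(≡11) mod 13; (5|13)=-1, (11|13)=-1; (−1)^{-3·-3·6}·(-1)^-3·(-1)^-3 = +1.
v=3: a=3^-4·(≡2), b=3^-4·(≡2) mod 3; (2|3)=-1, (2|3)=-1; (−1)^{-4·-4·1}·(-1)^-4·(-1)^-4 = +1.
v=7: a=7^2·(≡6), b=7^0·(≡2) mod 7; (6|7)=-1, (2|7)=+1; (−1)^{2·0·3}·(-1)^0·(+1)^2 = +1.
v=∞: -2431 < 0 and 1893749 > 0  ⇒  (a,b)_∞ = +1.
v=11: a=11^1·(≡2), b=11^1·(≡4) mod 11; (2|11)=-1, (4|11)=+1; (−1)^{1·1·5}·(-1)^1·(+1)^1 = +1.
|Ram(-2431, 1893749)| = 2, even; anisotropic at {17, 41}.

[17, 41]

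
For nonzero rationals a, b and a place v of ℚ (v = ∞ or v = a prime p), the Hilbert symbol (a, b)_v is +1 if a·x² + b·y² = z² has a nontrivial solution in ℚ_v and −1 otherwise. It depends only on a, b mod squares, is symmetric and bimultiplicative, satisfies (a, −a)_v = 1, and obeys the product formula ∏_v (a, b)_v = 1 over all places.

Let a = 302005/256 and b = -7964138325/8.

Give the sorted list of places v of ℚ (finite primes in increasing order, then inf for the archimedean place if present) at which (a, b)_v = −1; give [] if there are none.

(a, b) ≡ (1045, -14586) mod (ℚ^×)²; places V = {2, 3, 5, 11, 13, 17, 19, ∞}.
(a,b)_5: α=1, u≡1; β=2, v≡4 (mod 5); (1|5)=+1, (4|5)=+1; sign (−1)^0·+1^2·+1^1 = +1.
(a,b)_13: α=0, u≡6; β=1, v≡10 (mod 13); (6|13)=-1, (10|13)=+1; sign (−1)^0·-1^1·+1^0 = -1.
(a,b)_11: α=1, u≡7; β=3, v≡5 (mod 11); (7|11)=-1, (5|11)=+1; sign (−1)^1·-1^3·+1^1 = +1.
(a,b)_3: α=0, u≡1; β=1, v≡1 (mod 3); (1|3)=+1, (1|3)=+1; sign (−1)^0·+1^1·+1^0 = +1.
(a,b)_∞: sgn(1045)=+, sgn(-14586)=−, so +1.
(a,b)_2: α=-8, β=-3; u≡5, v≡3 (mod 8); ε(u)ε(v)=0·1, αω(v)=-8·1, βω(u)=-3·1; sum ≡ 1  ⇒  -1.
(a,b)_17: α=2, u≡8; β=1, v≡2 (mod 17); (8|17)=+1, (2|17)=+1; sign (−1)^0·+1^1·+1^2 = +1.
(a,b)_19: α=1, u≡16; β=2, v≡11 (mod 19); (16|19)=+1, (11|19)=+1; sign (−1)^0·+1^2·+1^1 = +1.
Ram(1045, -14586) = {2, 13}; no ℚ_2-point on the conic.

[2, 13]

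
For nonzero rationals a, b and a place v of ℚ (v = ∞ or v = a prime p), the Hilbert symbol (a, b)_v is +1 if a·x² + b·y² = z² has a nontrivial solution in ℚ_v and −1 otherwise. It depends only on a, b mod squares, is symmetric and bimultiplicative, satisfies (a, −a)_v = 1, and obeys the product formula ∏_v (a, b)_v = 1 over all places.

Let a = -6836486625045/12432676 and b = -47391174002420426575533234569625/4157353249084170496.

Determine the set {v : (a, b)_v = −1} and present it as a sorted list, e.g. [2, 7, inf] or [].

[2, 5, 11, 37, 47, inf]

(a, b) ≡ (-191385645, -112665) mod (ℚ^×)²; places V = {2, 3, 5, 7, 11, 23, 29, 37, 41, 43, 47, ∞}.
(a,b)_43: α=-2, u≡20; β=-4, v≡9 (mod 43); (20|43)=-1, (9|43)=+1; sign (−1)^0·-1^-4·+1^-2 = +1.
(a,b)_5: α=1, u≡1; β=3, v≡3 (mod 5); (1|5)=+1, (3|5)=-1; sign (−1)^0·+1^3·-1^1 = -1.
(a,b)_37: α=1, u≡24; β=3, v≡27 (mod 37); (24|37)=-1, (27|37)=+1; sign (−1)^0·-1^3·+1^1 = -1.
(a,b)_41: α=-2, u≡1; β=-6, v≡35 (mod 41); (1|41)=+1, (35|41)=-1; sign (−1)^0·+1^-6·-1^-2 = +1.
(a,b)_23: α=1, u≡6; β=2, v≡18 (mod 23); (6|23)=+1, (18|23)=+1; sign (−1)^0·+1^2·+1^1 = +1.
(a,b)_2: α=-2, β=-8; u≡3, v≡7 (mod 8); ε(u)ε(v)=1·1, αω(v)=-2·0, βω(u)=-8·1; sum ≡ 1  ⇒  -1.
(a,b)_3: α=7, u≡1; β=17, v≡2 (mod 3); (1|3)=+1, (2|3)=-1; sign (−1)^1·+1^17·-1^7 = +1.
(a,b)_11: α=1, u≡3; β=2, v≡10 (mod 11); (3|11)=+1, (10|11)=-1; sign (−1)^0·+1^2·-1^1 = -1.
(a,b)_47: α=1, u≡45; β=2, v≡29 (mod 47); (45|47)=-1, (29|47)=-1; sign (−1)^0·-1^2·-1^1 = -1.
(a,b)_29: α=1, u≡1; β=3, v≡23 (mod 29); (1|29)=+1, (23|29)=+1; sign (−1)^0·+1^3·+1^1 = +1.
(a,b)_7: α=2, u≡1; β=5, v≡5 (mod 7); (1|7)=+1, (5|7)=-1; sign (−1)^0·+1^5·-1^2 = +1.
(a,b)_∞: sgn(-191385645)=−, sgn(-112665)=−, so -1.
(-191385645, -112665 / ℚ) ramifies at {2, 5, 11, 37, 47, ∞}: a division algebra.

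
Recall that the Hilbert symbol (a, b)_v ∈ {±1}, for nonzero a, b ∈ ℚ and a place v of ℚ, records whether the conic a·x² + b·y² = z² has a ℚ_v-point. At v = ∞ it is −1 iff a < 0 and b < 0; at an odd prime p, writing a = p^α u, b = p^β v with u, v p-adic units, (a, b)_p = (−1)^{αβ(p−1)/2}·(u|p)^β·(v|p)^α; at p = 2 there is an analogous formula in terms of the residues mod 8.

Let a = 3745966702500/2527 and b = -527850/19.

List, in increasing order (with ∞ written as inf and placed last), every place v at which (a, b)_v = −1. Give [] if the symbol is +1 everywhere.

Mod squares: a ≡ 7, b ≡ -44574. Check v ∈ {∞, 2, 3, 5, 7, 11, 17, 19, 23}.
v=3: a=3^4·(≡1), b=3^3·(≡1) mod 3; (1|3)=+1, (1|3)=+1; (−1)^{4·3·1}·(+1)^3·(+1)^4 = +1.
v=23: a=23^2·(≡22), b=23^1·(≡22) mod 23; (22|23)=-1, (22|23)=-1; (−1)^{2·1·11}·(-1)^1·(-1)^2 = -1.
v=19: a=19^-2·(≡5), b=19^-1·(≡8) mod 19; (5|19)=+1, (8|19)=-1; (−1)^{-2·-1·9}·(+1)^-1·(-1)^-2 = +1.
v=17: a=17^2·(≡14), b=17^1·(≡13) mod 17; (14|17)=-1, (13|17)=+1; (−1)^{2·1·8}·(-1)^1·(+1)^2 = -1.
v=11: a=11^2·(≡10), b=11^0·(≡5) mod 11; (10|11)=-1, (5|11)=+1; (−1)^{2·0·5}·(-1)^0·(+1)^2 = +1.
v=2: v_2(a)=2, v_2(b)=1; units ≡ 7, 1 (mod 8); ε·ε+αω+βω = 1·0+2·0+1·0 ≡ 0  ⇒  (a,b)_2 = +1.
v=5: a=5^4·(≡2), b=5^2·(≡4) mod 5; (2|5)=-1, (4|5)=+1; (−1)^{4·2·2}·(-1)^2·(+1)^4 = +1.
v=7: a=7^-1·(≡2), b=7^0·(≡4) mod 7; (2|7)=+1, (4|7)=+1; (−1)^{-1·0·3}·(+1)^0·(+1)^-1 = +1.
v=∞: 7 > 0 and -44574 < 0  ⇒  (a,b)_∞ = +1.
|Ram(7, -44574)| = 2, even; anisotropic at {17, 23}.

[17, 23]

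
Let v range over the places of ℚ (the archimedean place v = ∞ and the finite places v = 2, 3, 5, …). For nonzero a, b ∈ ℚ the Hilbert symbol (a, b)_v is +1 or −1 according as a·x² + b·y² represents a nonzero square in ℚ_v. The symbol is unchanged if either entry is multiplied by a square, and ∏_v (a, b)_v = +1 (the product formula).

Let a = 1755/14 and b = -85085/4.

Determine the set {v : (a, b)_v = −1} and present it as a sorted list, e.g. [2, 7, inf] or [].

(a, b) ≡ (2730, -85085) mod (ℚ^×)²; places V = {2, 3, 5, 7, 11, 13, 17, ∞}.
(a,b)_11: α=0, u≡2; β=1, v≡5 (mod 11); (2|11)=-1, (5|11)=+1; sign (−1)^0·-1^1·+1^0 = -1.
(a,b)_5: α=1, u≡4; β=1, v≡2 (mod 5); (4|5)=+1, (2|5)=-1; sign (−1)^0·+1^1·-1^1 = -1.
(a,b)_13: α=1, u≡5; β=1, v≡5 (mod 13); (5|13)=-1, (5|13)=-1; sign (−1)^0·-1^1·-1^1 = +1.
(a,b)_∞: sgn(2730)=+, sgn(-85085)=−, so +1.
(a,b)_7: α=-1, u≡6; β=1, v≡1 (mod 7); (6|7)=-1, (1|7)=+1; sign (−1)^1·-1^1·+1^-1 = +1.
(a,b)_17: α=0, u≡10; β=1, v≡11 (mod 17); (10|17)=-1, (11|17)=-1; sign (−1)^0·-1^1·-1^0 = -1.
(a,b)_3: α=3, u≡1; β=0, v≡1 (mod 3); (1|3)=+1, (1|3)=+1; sign (−1)^0·+1^0·+1^3 = +1.
(a,b)_2: α=-1, β=-2; u≡5, v≡3 (mod 8); ε(u)ε(v)=0·1, αω(v)=-1·1, βω(u)=-2·1; sum ≡ 1  ⇒  -1.
Ram(2730, -85085) = {2, 5, 11, 17}; no ℚ_2-point on the conic.

[2, 5, 11, 17]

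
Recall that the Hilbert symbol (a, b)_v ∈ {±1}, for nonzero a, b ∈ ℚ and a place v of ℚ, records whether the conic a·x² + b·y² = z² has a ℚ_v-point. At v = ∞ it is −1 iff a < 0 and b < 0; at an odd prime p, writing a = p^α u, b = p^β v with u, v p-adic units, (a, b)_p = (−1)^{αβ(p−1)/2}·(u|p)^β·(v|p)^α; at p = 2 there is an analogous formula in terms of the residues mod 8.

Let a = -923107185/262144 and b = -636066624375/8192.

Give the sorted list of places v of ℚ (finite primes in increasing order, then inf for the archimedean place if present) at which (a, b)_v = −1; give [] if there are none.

[5, inf]

Mod squares: a ≡ -10465, b ≡ -5278. Check v ∈ {∞, 2, 3, 5, 7, 11, 13, 23, 29}.
v=5: a=5^1·(≡2), b=5^4·(≡3) mod 5; (2|5)=-1, (3|5)=-1; (−1)^{1·4·2}·(-1)^4·(-1)^1 = -1.
v=3: a=3^6·(≡2), b=3^6·(≡2) mod 3; (2|3)=-1, (2|3)=-1; (−1)^{6·6·1}·(-1)^6·(-1)^6 = +1.
v=29: a=29^0·(≡24), b=29^1·(≡17) mod 29; (24|29)=+1, (17|29)=-1; (−1)^{0·1·14}·(+1)^1·(-1)^0 = +1.
v=7: a=7^1·(≡6), b=7^1·(≡4) mod 7; (6|7)=-1, (4|7)=+1; (−1)^{1·1·3}·(-1)^1·(+1)^1 = +1.
v=∞: -10465 < 0 and -5278 < 0  ⇒  (a,b)_∞ = -1.
v=11: a=11^2·(≡7), b=11^0·(≡2) mod 11; (7|11)=-1, (2|11)=-1; (−1)^{2·0·5}·(-1)^0·(-1)^2 = +1.
v=23: a=23^1·(≡21), b=23^2·(≡4) mod 23; (21|23)=-1, (4|23)=+1; (−1)^{1·2·11}·(-1)^2·(+1)^1 = +1.
v=13: a=13^1·(≡9), b=13^1·(≡3) mod 13; (9|13)=+1, (3|13)=+1; (−1)^{1·1·6}·(+1)^1·(+1)^1 = +1.
v=2: v_2(a)=-18, v_2(b)=-13; units ≡ 7, 1 (mod 8); ε·ε+αω+βω = 1·0+-18·0+-13·0 ≡ 0  ⇒  (a,b)_2 = +1.
|Ram(-10465, -5278)| = 2, even; anisotropic at {5, ∞}.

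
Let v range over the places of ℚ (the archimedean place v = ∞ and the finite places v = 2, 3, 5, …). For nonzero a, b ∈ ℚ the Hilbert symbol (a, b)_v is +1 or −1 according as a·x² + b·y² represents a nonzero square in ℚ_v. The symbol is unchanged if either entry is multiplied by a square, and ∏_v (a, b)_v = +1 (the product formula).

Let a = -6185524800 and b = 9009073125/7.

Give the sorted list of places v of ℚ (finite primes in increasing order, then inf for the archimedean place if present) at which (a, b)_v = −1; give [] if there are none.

[2, 7]

(a, b) ≡ (-273, 91) mod (ℚ^×)²; places V = {2, 3, 5, 7, 13, 17, ∞}.
(a,b)_2: α=6, β=0; u≡7, v≡3 (mod 8); ε(u)ε(v)=1·1, αω(v)=6·1, βω(u)=0·0; sum ≡ 1  ⇒  -1.
(a,b)_13: α=1, u≡7; β=3, v≡5 (mod 13); (7|13)=-1, (5|13)=-1; sign (−1)^0·-1^3·-1^1 = +1.
(a,b)_17: α=2, u≡4; β=0, v≡12 (mod 17); (4|17)=+1, (12|17)=-1; sign (−1)^0·+1^0·-1^2 = +1.
(a,b)_7: α=3, u≡3; β=-1, v≡3 (mod 7); (3|7)=-1, (3|7)=-1; sign (−1)^1·-1^-1·-1^3 = -1.
(a,b)_∞: sgn(-273)=−, sgn(91)=+, so +1.
(a,b)_3: α=1, u≡2; β=8, v≡1 (mod 3); (2|3)=-1, (1|3)=+1; sign (−1)^0·-1^8·+1^1 = +1.
(a,b)_5: α=2, u≡3; β=4, v≡1 (mod 5); (3|5)=-1, (1|5)=+1; sign (−1)^0·-1^4·+1^2 = +1.
(-273, 91 / ℚ) ramifies at {2, 7}: a division algebra.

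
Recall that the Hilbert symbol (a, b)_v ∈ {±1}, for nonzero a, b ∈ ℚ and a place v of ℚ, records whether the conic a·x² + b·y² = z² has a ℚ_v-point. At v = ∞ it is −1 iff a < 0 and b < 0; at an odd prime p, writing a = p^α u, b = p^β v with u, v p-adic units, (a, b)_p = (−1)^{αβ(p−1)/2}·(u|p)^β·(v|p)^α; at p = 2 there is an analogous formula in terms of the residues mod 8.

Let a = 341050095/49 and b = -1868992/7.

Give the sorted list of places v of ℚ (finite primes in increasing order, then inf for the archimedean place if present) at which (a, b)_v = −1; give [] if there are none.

(a, b) ≡ (4210495, -204421) mod (ℚ^×)²; places V = {2, 3, 5, 7, 19, 23, 29, 41, 47, 53, ∞}.
(a,b)_47: α=1, u≡4; β=0, v≡35 (mod 47); (4|47)=+1, (35|47)=-1; sign (−1)^0·+1^0·-1^1 = -1.
(a,b)_23: α=1, u≡9; β=0, v≡18 (mod 23); (9|23)=+1, (18|23)=+1; sign (−1)^0·+1^0·+1^1 = +1.
(a,b)_19: α=1, u≡14; β=1, v≡2 (mod 19); (14|19)=-1, (2|19)=-1; sign (−1)^1·-1^1·-1^1 = -1.
(a,b)_7: α=-2, u≡1; β=-1, v≡1 (mod 7); (1|7)=+1, (1|7)=+1; sign (−1)^0·+1^-1·+1^-2 = +1.
(a,b)_5: α=1, u≡1; β=0, v≡4 (mod 5); (1|5)=+1, (4|5)=+1; sign (−1)^0·+1^0·+1^1 = +1.
(a,b)_53: α=0, u≡47; β=1, v≡20 (mod 53); (47|53)=+1, (20|53)=-1; sign (−1)^0·+1^1·-1^0 = +1.
(a,b)_41: α=1, u≡32; β=0, v≡40 (mod 41); (32|41)=+1, (40|41)=+1; sign (−1)^0·+1^0·+1^1 = +1.
(a,b)_3: α=4, u≡1; β=0, v≡2 (mod 3); (1|3)=+1, (2|3)=-1; sign (−1)^0·+1^0·-1^4 = +1.
(a,b)_∞: sgn(4210495)=+, sgn(-204421)=−, so +1.
(a,b)_2: α=0, β=6; u≡7, v≡3 (mod 8); ε(u)ε(v)=1·1, αω(v)=0·1, βω(u)=6·0; sum ≡ 1  ⇒  -1.
(a,b)_29: α=0, u≡19; β=1, v≡11 (mod 29); (19|29)=-1, (11|29)=-1; sign (−1)^0·-1^1·-1^0 = -1.
|Ram(4210495, -204421)| = 4, even; anisotropic at {2, 19, 29, 47}.

[2, 19, 29, 47]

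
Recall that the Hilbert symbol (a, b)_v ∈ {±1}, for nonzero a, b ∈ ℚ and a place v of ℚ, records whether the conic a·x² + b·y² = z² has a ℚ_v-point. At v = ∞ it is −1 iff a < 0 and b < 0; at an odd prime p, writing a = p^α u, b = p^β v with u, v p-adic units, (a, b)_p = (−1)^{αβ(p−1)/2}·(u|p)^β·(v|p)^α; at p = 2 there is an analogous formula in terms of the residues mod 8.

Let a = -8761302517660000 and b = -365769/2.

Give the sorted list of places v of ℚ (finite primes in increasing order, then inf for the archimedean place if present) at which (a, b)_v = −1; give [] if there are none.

[2, 3, 11, 19, 23, inf]

(a, b) ≡ (-4774, -81282) mod (ℚ^×)²; places V = {2, 3, 5, 7, 11, 19, 23, 31, ∞}.
(a,b)_∞: sgn(-4774)=−, sgn(-81282)=−, so -1.
(a,b)_19: α=2, u≡2; β=1, v≡17 (mod 19); (2|19)=-1, (17|19)=+1; sign (−1)^0·-1^1·+1^2 = -1.
(a,b)_11: α=1, u≡7; β=0, v≡7 (mod 11); (7|11)=-1, (7|11)=-1; sign (−1)^0·-1^0·-1^1 = -1.
(a,b)_23: α=2, u≡21; β=1, v≡18 (mod 23); (21|23)=-1, (18|23)=+1; sign (−1)^0·-1^1·+1^2 = -1.
(a,b)_5: α=4, u≡4; β=0, v≡3 (mod 5); (4|5)=+1, (3|5)=-1; sign (−1)^0·+1^0·-1^4 = +1.
(a,b)_2: α=5, β=-1; u≡5, v≡7 (mod 8); ε(u)ε(v)=0·1, αω(v)=5·0, βω(u)=-1·1; sum ≡ 1  ⇒  -1.
(a,b)_31: α=3, u≡7; β=1, v≡6 (mod 31); (7|31)=+1, (6|31)=-1; sign (−1)^1·+1^1·-1^3 = +1.
(a,b)_3: α=0, u≡2; β=3, v≡2 (mod 3); (2|3)=-1, (2|3)=-1; sign (−1)^0·-1^3·-1^0 = -1.
(a,b)_7: α=1, u≡1; β=0, v≡1 (mod 7); (1|7)=+1, (1|7)=+1; sign (−1)^0·+1^0·+1^1 = +1.
Ram(-4774, -81282) = {2, 3, 11, 19, 23, ∞}; no ℚ_2-point on the conic.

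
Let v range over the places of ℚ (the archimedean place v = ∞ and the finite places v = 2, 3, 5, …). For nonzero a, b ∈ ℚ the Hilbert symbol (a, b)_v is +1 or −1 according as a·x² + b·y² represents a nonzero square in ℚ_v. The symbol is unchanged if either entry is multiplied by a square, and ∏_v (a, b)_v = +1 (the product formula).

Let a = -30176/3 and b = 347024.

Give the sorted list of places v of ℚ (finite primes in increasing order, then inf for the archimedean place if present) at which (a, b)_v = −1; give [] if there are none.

Mod squares: a ≡ -5658, b ≡ 41. Check v ∈ {∞, 2, 3, 23, 41}.
v=2: v_2(a)=5, v_2(b)=4; units ≡ 3, 1 (mod 8); ε·ε+αω+βω = 1·0+5·0+4·1 ≡ 0  ⇒  (a,b)_2 = +1.
v=23: a=23^1·(≡15), b=23^2·(≡12) mod 23; (15|23)=-1, (12|23)=+1; (−1)^{1·2·11}·(-1)^2·(+1)^1 = +1.
v=41: a=41^1·(≡28), b=41^1·(≡18) mod 41; (28|41)=-1, (18|41)=+1; (−1)^{1·1·20}·(-1)^1·(+1)^1 = -1.
v=∞: -5658 < 0 and 41 > 0  ⇒  (a,b)_∞ = +1.
v=3: a=3^-1·(≡1), b=3^0·(≡2) mod 3; (1|3)=+1, (2|3)=-1; (−1)^{-1·0·1}·(+1)^0·(-1)^-1 = -1.
(-5658, 41 / ℚ) ramifies at {3, 41}: a division algebra.

[3, 41]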